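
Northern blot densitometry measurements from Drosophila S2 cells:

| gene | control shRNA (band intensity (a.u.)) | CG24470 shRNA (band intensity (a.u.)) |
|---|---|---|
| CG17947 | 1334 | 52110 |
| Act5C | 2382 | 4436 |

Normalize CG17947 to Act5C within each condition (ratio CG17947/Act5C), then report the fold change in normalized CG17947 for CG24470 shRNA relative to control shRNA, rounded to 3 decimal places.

20.976

CG17947/Act5C (control shRNA) = 1334 / 2382 = 0.56003
CG17947/Act5C (CG24470 shRNA) = 52110 / 4436 = 11.747
Fold change = 11.747 / 0.56003 = 20.9757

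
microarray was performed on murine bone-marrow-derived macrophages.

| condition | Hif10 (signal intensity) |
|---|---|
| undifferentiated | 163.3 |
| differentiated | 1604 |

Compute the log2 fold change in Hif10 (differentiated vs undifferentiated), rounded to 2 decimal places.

Fold change = 1604 / 163.3 = 9.8224
log2(9.8224) = 3.296

3.30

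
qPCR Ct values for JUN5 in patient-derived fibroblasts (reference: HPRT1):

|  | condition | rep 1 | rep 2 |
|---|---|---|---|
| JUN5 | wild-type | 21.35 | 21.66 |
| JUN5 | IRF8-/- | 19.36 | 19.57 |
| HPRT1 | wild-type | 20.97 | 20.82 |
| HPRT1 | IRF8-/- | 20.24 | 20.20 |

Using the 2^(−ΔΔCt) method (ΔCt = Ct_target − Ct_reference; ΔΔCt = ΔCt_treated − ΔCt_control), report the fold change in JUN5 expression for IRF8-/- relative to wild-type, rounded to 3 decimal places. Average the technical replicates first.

Mean Ct: JUN5 wild-type 21.505; JUN5 IRF8-/- 19.465; HPRT1 wild-type 20.895; HPRT1 IRF8-/- 20.220
ΔCt(wild-type) = 21.505 − 20.895 = 0.610
ΔCt(IRF8-/-) = 19.465 − 20.220 = -0.755
ΔΔCt = -0.755 − 0.610 = -1.365
Fold change = 2^(−(-1.365)) = 2^1.365 = 2.5758

2.576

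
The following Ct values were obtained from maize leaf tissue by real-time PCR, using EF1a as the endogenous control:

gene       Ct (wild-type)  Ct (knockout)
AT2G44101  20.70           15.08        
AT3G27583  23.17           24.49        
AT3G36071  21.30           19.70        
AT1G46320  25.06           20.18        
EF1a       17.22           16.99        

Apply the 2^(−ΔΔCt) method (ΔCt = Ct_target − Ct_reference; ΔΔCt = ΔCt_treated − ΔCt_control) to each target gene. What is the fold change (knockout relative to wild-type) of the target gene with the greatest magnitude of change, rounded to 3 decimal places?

AT2G44101: ΔΔCt = (15.08−16.99) − (20.70−17.22) = -1.91 − 3.48 = -5.39; fold change = 2^5.39 = 41.933
AT3G27583: ΔΔCt = (24.49−16.99) − (23.17−17.22) = 7.50 − 5.95 = 1.55; fold change = 2^-1.55 = 0.342
AT3G36071: ΔΔCt = (19.70−16.99) − (21.30−17.22) = 2.71 − 4.08 = -1.37; fold change = 2^1.37 = 2.585
AT1G46320: ΔΔCt = (20.18−16.99) − (25.06−17.22) = 3.19 − 7.84 = -4.65; fold change = 2^4.65 = 25.107
AT2G44101 has the largest |ΔΔCt| = 5.39.

41.933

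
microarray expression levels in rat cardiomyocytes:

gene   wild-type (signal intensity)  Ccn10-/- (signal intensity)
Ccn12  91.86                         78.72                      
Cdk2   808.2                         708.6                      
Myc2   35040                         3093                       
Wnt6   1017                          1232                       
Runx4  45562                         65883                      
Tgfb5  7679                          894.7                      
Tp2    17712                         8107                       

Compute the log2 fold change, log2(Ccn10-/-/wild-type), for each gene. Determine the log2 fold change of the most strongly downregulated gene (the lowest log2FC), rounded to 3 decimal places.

log2(78.72/91.86) = -0.223  (Ccn12)
log2(708.6/808.2) = -0.190  (Cdk2)
log2(3093/35040) = -3.502  (Myc2)
log2(1232/1017) = 0.277  (Wnt6)
log2(65883/45562) = 0.532  (Runx4)
log2(894.7/7679) = -3.101  (Tgfb5)
log2(8107/17712) = -1.127  (Tp2)
Myc2 is most strongly downregulated.

-3.502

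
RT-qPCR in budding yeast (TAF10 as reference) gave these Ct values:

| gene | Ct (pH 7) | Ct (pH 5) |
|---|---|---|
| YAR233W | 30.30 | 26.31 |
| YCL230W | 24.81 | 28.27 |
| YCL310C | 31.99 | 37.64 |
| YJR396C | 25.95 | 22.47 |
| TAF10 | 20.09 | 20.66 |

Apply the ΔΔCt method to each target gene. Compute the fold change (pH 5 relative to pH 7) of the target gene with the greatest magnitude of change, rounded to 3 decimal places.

YAR233W: ΔΔCt = (26.31−20.66) − (30.30−20.09) = 5.65 − 10.21 = -4.56; fold change = 2^4.56 = 23.588
YCL230W: ΔΔCt = (28.27−20.66) − (24.81−20.09) = 7.61 − 4.72 = 2.89; fold change = 2^-2.89 = 0.135
YCL310C: ΔΔCt = (37.64−20.66) − (31.99−20.09) = 16.98 − 11.90 = 5.08; fold change = 2^-5.08 = 0.030
YJR396C: ΔΔCt = (22.47−20.66) − (25.95−20.09) = 1.81 − 5.86 = -4.05; fold change = 2^4.05 = 16.564
YCL310C has the largest |ΔΔCt| = 5.08.

0.030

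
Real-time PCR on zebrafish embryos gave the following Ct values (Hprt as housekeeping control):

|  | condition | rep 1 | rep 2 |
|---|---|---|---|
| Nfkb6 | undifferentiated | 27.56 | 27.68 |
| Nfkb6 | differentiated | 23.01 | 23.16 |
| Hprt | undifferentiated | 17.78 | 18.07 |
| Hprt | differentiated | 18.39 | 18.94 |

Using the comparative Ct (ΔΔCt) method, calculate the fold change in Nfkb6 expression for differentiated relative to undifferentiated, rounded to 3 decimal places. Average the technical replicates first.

38.720

Mean Ct: Nfkb6 undifferentiated 27.620; Nfkb6 differentiated 23.085; Hprt undifferentiated 17.925; Hprt differentiated 18.665
ΔCt(undifferentiated) = 27.620 − 17.925 = 9.695
ΔCt(differentiated) = 23.085 − 18.665 = 4.420
ΔΔCt = 4.420 − 9.695 = -5.275
Fold change = 2^(−(-5.275)) = 2^5.275 = 38.7198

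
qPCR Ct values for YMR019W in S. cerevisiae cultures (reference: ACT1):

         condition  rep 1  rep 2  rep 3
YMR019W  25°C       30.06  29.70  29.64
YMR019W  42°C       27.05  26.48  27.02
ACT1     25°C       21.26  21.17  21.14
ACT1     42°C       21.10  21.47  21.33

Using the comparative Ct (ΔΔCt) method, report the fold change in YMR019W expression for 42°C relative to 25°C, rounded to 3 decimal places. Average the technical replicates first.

Mean Ct: YMR019W 25°C 29.800; YMR019W 42°C 26.850; ACT1 25°C 21.190; ACT1 42°C 21.300
ΔCt(25°C) = 29.800 − 21.190 = 8.610
ΔCt(42°C) = 26.850 − 21.300 = 5.550
ΔΔCt = 5.550 − 8.610 = -3.060
Fold change = 2^(−(-3.060)) = 2^3.060 = 8.3397

8.340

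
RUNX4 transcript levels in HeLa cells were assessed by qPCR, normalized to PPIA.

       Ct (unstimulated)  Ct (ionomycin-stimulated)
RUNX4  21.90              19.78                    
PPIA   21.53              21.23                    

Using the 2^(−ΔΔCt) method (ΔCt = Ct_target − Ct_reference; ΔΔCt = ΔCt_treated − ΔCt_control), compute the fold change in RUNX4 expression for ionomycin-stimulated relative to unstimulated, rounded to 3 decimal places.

ΔCt(unstimulated) = 21.900 − 21.530 = 0.370
ΔCt(ionomycin-stimulated) = 19.780 − 21.230 = -1.450
ΔΔCt = -1.450 − 0.370 = -1.820
Fold change = 2^(−(-1.820)) = 2^1.820 = 3.5308

3.531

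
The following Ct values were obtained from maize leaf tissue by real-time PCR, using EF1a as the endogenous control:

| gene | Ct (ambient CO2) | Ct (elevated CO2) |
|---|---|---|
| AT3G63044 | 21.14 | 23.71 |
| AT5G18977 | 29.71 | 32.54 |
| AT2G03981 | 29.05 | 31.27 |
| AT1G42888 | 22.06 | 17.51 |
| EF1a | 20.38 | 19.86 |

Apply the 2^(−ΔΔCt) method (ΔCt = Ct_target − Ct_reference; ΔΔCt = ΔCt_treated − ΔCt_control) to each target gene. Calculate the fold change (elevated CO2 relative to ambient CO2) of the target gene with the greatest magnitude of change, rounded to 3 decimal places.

16.336

AT3G63044: ΔΔCt = (23.71−19.86) − (21.14−20.38) = 3.85 − 0.76 = 3.09; fold change = 2^-3.09 = 0.117
AT5G18977: ΔΔCt = (32.54−19.86) − (29.71−20.38) = 12.68 − 9.33 = 3.35; fold change = 2^-3.35 = 0.098
AT2G03981: ΔΔCt = (31.27−19.86) − (29.05−20.38) = 11.41 − 8.67 = 2.74; fold change = 2^-2.74 = 0.150
AT1G42888: ΔΔCt = (17.51−19.86) − (22.06−20.38) = -2.35 − 1.68 = -4.03; fold change = 2^4.03 = 16.336
AT1G42888 has the largest |ΔΔCt| = 4.03.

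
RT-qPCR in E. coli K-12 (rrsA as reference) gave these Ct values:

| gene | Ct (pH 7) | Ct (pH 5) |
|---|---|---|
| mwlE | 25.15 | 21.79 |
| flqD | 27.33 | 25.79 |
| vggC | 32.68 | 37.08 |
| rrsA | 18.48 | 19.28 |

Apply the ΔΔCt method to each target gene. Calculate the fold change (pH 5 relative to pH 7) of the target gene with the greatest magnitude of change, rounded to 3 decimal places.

mwlE: ΔΔCt = (21.79−19.28) − (25.15−18.48) = 2.51 − 6.67 = -4.16; fold change = 2^4.16 = 17.877
flqD: ΔΔCt = (25.79−19.28) − (27.33−18.48) = 6.51 − 8.85 = -2.34; fold change = 2^2.34 = 5.063
vggC: ΔΔCt = (37.08−19.28) − (32.68−18.48) = 17.80 − 14.20 = 3.60; fold change = 2^-3.60 = 0.082
mwlE has the largest |ΔΔCt| = 4.16.

17.877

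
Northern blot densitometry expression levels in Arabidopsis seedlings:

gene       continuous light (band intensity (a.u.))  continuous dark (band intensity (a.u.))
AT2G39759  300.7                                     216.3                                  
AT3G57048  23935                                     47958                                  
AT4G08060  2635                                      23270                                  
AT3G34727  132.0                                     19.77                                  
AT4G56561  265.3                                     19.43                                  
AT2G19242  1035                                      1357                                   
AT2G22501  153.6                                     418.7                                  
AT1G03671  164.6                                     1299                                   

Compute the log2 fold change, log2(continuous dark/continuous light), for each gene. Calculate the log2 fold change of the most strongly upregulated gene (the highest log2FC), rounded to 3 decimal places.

3.143

log2(216.3/300.7) = -0.475  (AT2G39759)
log2(47958/23935) = 1.003  (AT3G57048)
log2(23270/2635) = 3.143  (AT4G08060)
log2(19.77/132.0) = -2.739  (AT3G34727)
log2(19.43/265.3) = -3.771  (AT4G56561)
log2(1357/1035) = 0.391  (AT2G19242)
log2(418.7/153.6) = 1.447  (AT2G22501)
log2(1299/164.6) = 2.980  (AT1G03671)
AT4G08060 is most strongly upregulated.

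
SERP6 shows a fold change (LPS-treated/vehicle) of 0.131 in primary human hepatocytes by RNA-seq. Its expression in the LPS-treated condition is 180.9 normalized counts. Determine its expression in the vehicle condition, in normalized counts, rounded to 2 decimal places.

vehicle expression = 180.9 / 0.131 = 1380.92

1380.92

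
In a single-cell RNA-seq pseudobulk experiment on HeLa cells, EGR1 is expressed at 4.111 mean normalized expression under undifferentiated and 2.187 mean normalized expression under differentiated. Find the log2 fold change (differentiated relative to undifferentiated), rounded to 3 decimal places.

Fold change = 2.187 / 4.111 = 0.5320
log2(0.5320) = -0.9105

-0.911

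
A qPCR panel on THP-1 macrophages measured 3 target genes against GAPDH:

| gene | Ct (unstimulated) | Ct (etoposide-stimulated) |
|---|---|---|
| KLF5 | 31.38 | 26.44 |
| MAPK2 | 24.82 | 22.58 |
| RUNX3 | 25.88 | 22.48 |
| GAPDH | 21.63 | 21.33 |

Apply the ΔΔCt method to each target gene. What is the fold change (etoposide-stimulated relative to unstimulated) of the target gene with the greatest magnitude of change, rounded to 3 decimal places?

24.933

KLF5: ΔΔCt = (26.44−21.33) − (31.38−21.63) = 5.11 − 9.75 = -4.64; fold change = 2^4.64 = 24.933
MAPK2: ΔΔCt = (22.58−21.33) − (24.82−21.63) = 1.25 − 3.19 = -1.94; fold change = 2^1.94 = 3.837
RUNX3: ΔΔCt = (22.48−21.33) − (25.88−21.63) = 1.15 − 4.25 = -3.10; fold change = 2^3.10 = 8.574
KLF5 has the largest |ΔΔCt| = 4.64.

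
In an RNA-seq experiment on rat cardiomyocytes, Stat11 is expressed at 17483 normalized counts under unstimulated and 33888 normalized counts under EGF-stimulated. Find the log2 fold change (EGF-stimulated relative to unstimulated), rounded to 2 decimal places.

Fold change = 33888 / 17483 = 1.9383
log2(1.9383) = 0.955

0.95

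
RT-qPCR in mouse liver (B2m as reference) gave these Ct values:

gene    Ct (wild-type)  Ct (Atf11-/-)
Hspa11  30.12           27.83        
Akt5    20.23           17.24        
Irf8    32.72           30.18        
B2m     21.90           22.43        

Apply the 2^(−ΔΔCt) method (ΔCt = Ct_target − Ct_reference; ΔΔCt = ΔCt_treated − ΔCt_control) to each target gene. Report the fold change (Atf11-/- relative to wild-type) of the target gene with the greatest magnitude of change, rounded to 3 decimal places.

11.472

Hspa11: ΔΔCt = (27.83−22.43) − (30.12−21.90) = 5.40 − 8.22 = -2.82; fold change = 2^2.82 = 7.062
Akt5: ΔΔCt = (17.24−22.43) − (20.23−21.90) = -5.19 − (-1.67) = -3.52; fold change = 2^3.52 = 11.472
Irf8: ΔΔCt = (30.18−22.43) − (32.72−21.90) = 7.75 − 10.82 = -3.07; fold change = 2^3.07 = 8.398
Akt5 has the largest |ΔΔCt| = 3.52.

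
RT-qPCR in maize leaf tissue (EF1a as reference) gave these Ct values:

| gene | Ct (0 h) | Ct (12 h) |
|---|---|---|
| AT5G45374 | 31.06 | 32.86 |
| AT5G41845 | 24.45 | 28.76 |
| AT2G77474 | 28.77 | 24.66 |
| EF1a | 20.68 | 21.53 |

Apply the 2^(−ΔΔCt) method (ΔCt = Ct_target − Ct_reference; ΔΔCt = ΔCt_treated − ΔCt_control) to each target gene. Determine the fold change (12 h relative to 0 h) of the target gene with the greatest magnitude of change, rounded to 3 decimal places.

31.125

AT5G45374: ΔΔCt = (32.86−21.53) − (31.06−20.68) = 11.33 − 10.38 = 0.95; fold change = 2^-0.95 = 0.518
AT5G41845: ΔΔCt = (28.76−21.53) − (24.45−20.68) = 7.23 − 3.77 = 3.46; fold change = 2^-3.46 = 0.091
AT2G77474: ΔΔCt = (24.66−21.53) − (28.77−20.68) = 3.13 − 8.09 = -4.96; fold change = 2^4.96 = 31.125
AT2G77474 has the largest |ΔΔCt| = 4.96.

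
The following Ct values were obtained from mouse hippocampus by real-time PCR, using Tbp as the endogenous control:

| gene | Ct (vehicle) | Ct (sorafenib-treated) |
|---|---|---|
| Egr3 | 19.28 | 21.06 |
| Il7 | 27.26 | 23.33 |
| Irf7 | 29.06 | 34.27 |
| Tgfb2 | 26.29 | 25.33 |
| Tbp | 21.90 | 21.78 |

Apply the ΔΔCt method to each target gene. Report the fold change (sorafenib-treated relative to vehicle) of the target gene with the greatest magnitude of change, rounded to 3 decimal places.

0.025

Egr3: ΔΔCt = (21.06−21.78) − (19.28−21.90) = -0.72 − (-2.62) = 1.90; fold change = 2^-1.90 = 0.268
Il7: ΔΔCt = (23.33−21.78) − (27.26−21.90) = 1.55 − 5.36 = -3.81; fold change = 2^3.81 = 14.026
Irf7: ΔΔCt = (34.27−21.78) − (29.06−21.90) = 12.49 − 7.16 = 5.33; fold change = 2^-5.33 = 0.025
Tgfb2: ΔΔCt = (25.33−21.78) − (26.29−21.90) = 3.55 − 4.39 = -0.84; fold change = 2^0.84 = 1.790
Irf7 has the largest |ΔΔCt| = 5.33.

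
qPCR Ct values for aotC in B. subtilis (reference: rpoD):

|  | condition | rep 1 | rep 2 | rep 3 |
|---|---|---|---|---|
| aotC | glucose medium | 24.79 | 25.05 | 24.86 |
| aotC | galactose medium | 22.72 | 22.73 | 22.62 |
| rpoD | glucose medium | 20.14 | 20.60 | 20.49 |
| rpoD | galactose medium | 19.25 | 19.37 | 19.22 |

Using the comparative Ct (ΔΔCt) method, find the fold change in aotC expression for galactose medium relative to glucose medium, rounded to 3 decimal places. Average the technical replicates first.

Mean Ct: aotC glucose medium 24.900; aotC galactose medium 22.690; rpoD glucose medium 20.410; rpoD galactose medium 19.280
ΔCt(glucose medium) = 24.900 − 20.410 = 4.490
ΔCt(galactose medium) = 22.690 − 19.280 = 3.410
ΔΔCt = 3.410 − 4.490 = -1.080
Fold change = 2^(−(-1.080)) = 2^1.080 = 2.1140

2.114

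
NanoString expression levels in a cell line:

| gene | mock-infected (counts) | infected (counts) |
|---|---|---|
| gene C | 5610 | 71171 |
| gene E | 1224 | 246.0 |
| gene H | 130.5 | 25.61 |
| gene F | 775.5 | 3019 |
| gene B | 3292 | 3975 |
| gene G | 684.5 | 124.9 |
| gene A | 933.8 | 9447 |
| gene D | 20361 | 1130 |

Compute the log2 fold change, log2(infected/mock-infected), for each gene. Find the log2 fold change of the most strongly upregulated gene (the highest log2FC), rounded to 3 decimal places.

log2(71171/5610) = 3.665  (gene C)
log2(246.0/1224) = -2.315  (gene E)
log2(25.61/130.5) = -2.349  (gene H)
log2(3019/775.5) = 1.961  (gene F)
log2(3975/3292) = 0.272  (gene B)
log2(124.9/684.5) = -2.454  (gene G)
log2(9447/933.8) = 3.339  (gene A)
log2(1130/20361) = -4.171  (gene D)
gene C is most strongly upregulated.

3.665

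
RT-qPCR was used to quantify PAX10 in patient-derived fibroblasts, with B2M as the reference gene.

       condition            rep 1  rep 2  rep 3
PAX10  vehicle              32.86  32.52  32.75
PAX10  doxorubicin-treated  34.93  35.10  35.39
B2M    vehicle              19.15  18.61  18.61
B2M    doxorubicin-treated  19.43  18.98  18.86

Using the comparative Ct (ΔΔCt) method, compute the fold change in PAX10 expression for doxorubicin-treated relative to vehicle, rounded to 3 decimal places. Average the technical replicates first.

0.228

Mean Ct: PAX10 vehicle 32.710; PAX10 doxorubicin-treated 35.140; B2M vehicle 18.790; B2M doxorubicin-treated 19.090
ΔCt(vehicle) = 32.710 − 18.790 = 13.920
ΔCt(doxorubicin-treated) = 35.140 − 19.090 = 16.050
ΔΔCt = 16.050 − 13.920 = 2.130
Fold change = 2^(−2.130) = 0.2285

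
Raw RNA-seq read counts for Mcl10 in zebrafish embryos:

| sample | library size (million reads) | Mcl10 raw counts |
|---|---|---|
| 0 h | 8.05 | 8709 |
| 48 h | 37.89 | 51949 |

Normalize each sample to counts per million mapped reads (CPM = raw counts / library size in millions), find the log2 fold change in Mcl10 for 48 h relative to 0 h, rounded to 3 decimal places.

CPM(0 h) = 8709 / 8.05 = 1081.8634
CPM(48 h) = 51949 / 37.89 = 1371.0478
Fold change = 1371.0478 / 1081.8634 = 1.26730
log2(1.26730) = 0.3418

0.342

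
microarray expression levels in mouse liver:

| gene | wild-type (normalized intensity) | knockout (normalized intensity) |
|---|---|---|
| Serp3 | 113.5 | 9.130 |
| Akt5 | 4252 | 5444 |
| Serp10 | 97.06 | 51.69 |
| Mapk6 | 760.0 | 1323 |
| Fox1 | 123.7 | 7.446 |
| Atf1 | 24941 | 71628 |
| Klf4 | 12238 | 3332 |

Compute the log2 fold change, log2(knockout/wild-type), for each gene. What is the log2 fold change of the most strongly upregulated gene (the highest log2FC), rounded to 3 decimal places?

log2(9.130/113.5) = -3.636  (Serp3)
log2(5444/4252) = 0.357  (Akt5)
log2(51.69/97.06) = -0.909  (Serp10)
log2(1323/760.0) = 0.800  (Mapk6)
log2(7.446/123.7) = -4.054  (Fox1)
log2(71628/24941) = 1.522  (Atf1)
log2(3332/12238) = -1.877  (Klf4)
Atf1 is most strongly upregulated.

1.522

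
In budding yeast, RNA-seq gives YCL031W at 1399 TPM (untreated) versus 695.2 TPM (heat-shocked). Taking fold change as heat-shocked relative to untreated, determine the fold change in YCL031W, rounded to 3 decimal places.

Fold change = 695.2 / 1399 = 0.4969
YCL031W is downregulated.

0.497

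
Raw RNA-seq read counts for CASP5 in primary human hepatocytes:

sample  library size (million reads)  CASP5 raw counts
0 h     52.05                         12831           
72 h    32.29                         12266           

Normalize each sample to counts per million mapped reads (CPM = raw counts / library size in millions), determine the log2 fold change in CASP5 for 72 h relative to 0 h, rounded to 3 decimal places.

CPM(0 h) = 12831 / 52.05 = 246.5130
CPM(72 h) = 12266 / 32.29 = 379.8699
Fold change = 379.8699 / 246.5130 = 1.54097
log2(1.54097) = 0.6238

0.624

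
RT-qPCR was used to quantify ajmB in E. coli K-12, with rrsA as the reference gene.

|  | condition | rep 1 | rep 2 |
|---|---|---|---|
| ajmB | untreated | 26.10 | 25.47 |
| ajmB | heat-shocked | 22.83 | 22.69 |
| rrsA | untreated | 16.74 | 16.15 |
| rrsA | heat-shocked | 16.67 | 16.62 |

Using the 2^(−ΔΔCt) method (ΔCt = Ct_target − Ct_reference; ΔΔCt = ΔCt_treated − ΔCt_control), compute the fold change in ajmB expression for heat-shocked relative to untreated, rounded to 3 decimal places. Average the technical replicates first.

9.350

Mean Ct: ajmB untreated 25.785; ajmB heat-shocked 22.760; rrsA untreated 16.445; rrsA heat-shocked 16.645
ΔCt(untreated) = 25.785 − 16.445 = 9.340
ΔCt(heat-shocked) = 22.760 − 16.645 = 6.115
ΔΔCt = 6.115 − 9.340 = -3.225
Fold change = 2^(−(-3.225)) = 2^3.225 = 9.3502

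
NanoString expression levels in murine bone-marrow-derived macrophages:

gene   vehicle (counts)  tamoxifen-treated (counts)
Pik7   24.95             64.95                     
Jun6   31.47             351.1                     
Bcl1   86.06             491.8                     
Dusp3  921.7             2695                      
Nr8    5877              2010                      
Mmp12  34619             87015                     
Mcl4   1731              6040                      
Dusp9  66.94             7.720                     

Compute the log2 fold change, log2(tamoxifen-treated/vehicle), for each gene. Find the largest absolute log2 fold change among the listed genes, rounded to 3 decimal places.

log2(64.95/24.95) = 1.380  (Pik7)
log2(351.1/31.47) = 3.480  (Jun6)
log2(491.8/86.06) = 2.515  (Bcl1)
log2(2695/921.7) = 1.548  (Dusp3)
log2(2010/5877) = -1.548  (Nr8)
log2(87015/34619) = 1.330  (Mmp12)
log2(6040/1731) = 1.803  (Mcl4)
log2(7.720/66.94) = -3.116  (Dusp9)
The largest magnitude belongs to Jun6.

3.480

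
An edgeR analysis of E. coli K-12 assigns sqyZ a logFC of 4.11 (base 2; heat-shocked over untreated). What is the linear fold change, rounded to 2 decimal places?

Fold change = 2^(4.11) = 17.268

17.27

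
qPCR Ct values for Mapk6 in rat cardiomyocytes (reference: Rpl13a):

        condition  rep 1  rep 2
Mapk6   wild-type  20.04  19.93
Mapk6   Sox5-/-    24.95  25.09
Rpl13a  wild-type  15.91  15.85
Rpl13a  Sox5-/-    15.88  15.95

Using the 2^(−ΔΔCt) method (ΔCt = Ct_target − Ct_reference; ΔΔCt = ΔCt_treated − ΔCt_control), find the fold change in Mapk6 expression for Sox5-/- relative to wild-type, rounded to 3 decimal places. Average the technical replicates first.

Mean Ct: Mapk6 wild-type 19.985; Mapk6 Sox5-/- 25.020; Rpl13a wild-type 15.880; Rpl13a Sox5-/- 15.915
ΔCt(wild-type) = 19.985 − 15.880 = 4.105
ΔCt(Sox5-/-) = 25.020 − 15.915 = 9.105
ΔΔCt = 9.105 − 4.105 = 5.000
Fold change = 2^(−5.000) = 0.0312

0.031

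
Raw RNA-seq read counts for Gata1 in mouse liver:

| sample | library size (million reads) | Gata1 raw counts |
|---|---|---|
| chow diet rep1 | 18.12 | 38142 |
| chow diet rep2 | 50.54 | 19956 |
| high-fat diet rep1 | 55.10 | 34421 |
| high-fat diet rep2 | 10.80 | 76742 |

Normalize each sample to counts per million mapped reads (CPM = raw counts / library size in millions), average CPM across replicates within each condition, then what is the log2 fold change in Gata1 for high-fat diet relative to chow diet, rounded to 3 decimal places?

CPM(chow diet rep1) = 38142 / 18.12 = 2104.9669
CPM(chow diet rep2) = 19956 / 50.54 = 394.8556
CPM(high-fat diet rep1) = 34421 / 55.10 = 624.7005
CPM(high-fat diet rep2) = 76742 / 10.80 = 7105.7407
mean CPM(chow diet) = 1249.9112; mean CPM(high-fat diet) = 3865.2206
Fold change = 3865.2206 / 1249.9112 = 3.09240
log2(3.09240) = 1.6287

1.629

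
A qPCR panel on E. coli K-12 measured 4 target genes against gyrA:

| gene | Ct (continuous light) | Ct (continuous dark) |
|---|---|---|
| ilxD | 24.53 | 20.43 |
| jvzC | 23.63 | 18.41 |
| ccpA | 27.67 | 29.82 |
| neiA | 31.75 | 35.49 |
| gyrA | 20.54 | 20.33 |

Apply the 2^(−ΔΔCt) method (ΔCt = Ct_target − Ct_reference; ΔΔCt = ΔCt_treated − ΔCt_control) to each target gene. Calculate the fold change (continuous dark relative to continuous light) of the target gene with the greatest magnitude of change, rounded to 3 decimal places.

32.223

ilxD: ΔΔCt = (20.43−20.33) − (24.53−20.54) = 0.10 − 3.99 = -3.89; fold change = 2^3.89 = 14.825
jvzC: ΔΔCt = (18.41−20.33) − (23.63−20.54) = -1.92 − 3.09 = -5.01; fold change = 2^5.01 = 32.223
ccpA: ΔΔCt = (29.82−20.33) − (27.67−20.54) = 9.49 − 7.13 = 2.36; fold change = 2^-2.36 = 0.195
neiA: ΔΔCt = (35.49−20.33) − (31.75−20.54) = 15.16 − 11.21 = 3.95; fold change = 2^-3.95 = 0.065
jvzC has the largest |ΔΔCt| = 5.01.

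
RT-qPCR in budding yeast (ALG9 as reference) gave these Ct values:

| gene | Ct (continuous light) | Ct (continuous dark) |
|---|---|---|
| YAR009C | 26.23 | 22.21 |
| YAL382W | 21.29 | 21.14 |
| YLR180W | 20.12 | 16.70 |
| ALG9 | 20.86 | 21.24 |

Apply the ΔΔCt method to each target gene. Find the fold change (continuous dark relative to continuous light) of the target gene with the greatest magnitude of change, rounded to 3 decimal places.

YAR009C: ΔΔCt = (22.21−21.24) − (26.23−20.86) = 0.97 − 5.37 = -4.40; fold change = 2^4.40 = 21.112
YAL382W: ΔΔCt = (21.14−21.24) − (21.29−20.86) = -0.10 − 0.43 = -0.53; fold change = 2^0.53 = 1.444
YLR180W: ΔΔCt = (16.70−21.24) − (20.12−20.86) = -4.54 − (-0.74) = -3.80; fold change = 2^3.80 = 13.929
YAR009C has the largest |ΔΔCt| = 4.40.

21.112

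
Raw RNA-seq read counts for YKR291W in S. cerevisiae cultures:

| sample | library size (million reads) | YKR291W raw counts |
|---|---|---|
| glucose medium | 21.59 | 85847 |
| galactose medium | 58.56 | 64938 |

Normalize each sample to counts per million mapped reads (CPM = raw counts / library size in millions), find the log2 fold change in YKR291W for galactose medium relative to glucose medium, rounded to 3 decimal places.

CPM(glucose medium) = 85847 / 21.59 = 3976.2390
CPM(galactose medium) = 64938 / 58.56 = 1108.9139
Fold change = 1108.9139 / 3976.2390 = 0.27889
log2(0.27889) = -1.8423

-1.842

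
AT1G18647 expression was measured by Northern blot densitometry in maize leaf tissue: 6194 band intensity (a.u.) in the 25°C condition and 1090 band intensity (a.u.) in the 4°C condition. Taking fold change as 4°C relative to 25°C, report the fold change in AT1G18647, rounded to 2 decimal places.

Fold change = 1090 / 6194 = 0.176
AT1G18647 is downregulated.

0.18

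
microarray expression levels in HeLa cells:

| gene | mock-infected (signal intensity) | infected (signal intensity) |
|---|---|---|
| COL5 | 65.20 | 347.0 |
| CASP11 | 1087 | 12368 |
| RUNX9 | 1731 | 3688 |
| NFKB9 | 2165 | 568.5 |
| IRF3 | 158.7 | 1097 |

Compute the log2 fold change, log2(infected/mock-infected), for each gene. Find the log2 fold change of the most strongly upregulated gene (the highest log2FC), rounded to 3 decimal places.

3.508

log2(347.0/65.20) = 2.412  (COL5)
log2(12368/1087) = 3.508  (CASP11)
log2(3688/1731) = 1.091  (RUNX9)
log2(568.5/2165) = -1.929  (NFKB9)
log2(1097/158.7) = 2.789  (IRF3)
CASP11 is most strongly upregulated.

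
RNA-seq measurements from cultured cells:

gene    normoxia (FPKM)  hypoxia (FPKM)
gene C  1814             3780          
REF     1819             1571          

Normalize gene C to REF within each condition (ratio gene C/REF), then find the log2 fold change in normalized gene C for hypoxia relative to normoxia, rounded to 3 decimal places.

1.271

gene C/REF (normoxia) = 1814 / 1819 = 0.99725
gene C/REF (hypoxia) = 3780 / 1571 = 2.4061
Fold change = 2.4061 / 0.99725 = 2.4127
log2(2.4127) = 1.2707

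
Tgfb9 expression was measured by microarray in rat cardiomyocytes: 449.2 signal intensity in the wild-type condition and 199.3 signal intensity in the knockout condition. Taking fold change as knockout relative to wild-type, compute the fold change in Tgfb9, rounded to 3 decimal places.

Fold change = 199.3 / 449.2 = 0.4437
Tgfb9 is downregulated.

0.444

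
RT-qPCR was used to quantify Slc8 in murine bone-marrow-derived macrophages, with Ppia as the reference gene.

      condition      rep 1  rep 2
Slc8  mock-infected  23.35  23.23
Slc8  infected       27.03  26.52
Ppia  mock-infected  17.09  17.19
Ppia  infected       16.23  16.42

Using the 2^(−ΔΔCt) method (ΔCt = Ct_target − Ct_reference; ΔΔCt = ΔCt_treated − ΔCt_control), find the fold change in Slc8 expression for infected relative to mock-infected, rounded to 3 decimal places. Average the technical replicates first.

Mean Ct: Slc8 mock-infected 23.290; Slc8 infected 26.775; Ppia mock-infected 17.140; Ppia infected 16.325
ΔCt(mock-infected) = 23.290 − 17.140 = 6.150
ΔCt(infected) = 26.775 − 16.325 = 10.450
ΔΔCt = 10.450 − 6.150 = 4.300
Fold change = 2^(−4.300) = 0.0508

0.051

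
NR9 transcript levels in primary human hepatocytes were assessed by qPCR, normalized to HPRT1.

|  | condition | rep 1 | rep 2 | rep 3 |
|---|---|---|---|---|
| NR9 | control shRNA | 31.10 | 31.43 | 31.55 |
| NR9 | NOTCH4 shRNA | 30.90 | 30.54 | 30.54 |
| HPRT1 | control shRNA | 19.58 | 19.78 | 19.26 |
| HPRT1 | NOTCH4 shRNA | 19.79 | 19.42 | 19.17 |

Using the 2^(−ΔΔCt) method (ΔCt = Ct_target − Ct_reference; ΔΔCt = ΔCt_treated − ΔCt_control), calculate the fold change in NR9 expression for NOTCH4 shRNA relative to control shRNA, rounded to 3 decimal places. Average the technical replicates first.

Mean Ct: NR9 control shRNA 31.360; NR9 NOTCH4 shRNA 30.660; HPRT1 control shRNA 19.540; HPRT1 NOTCH4 shRNA 19.460
ΔCt(control shRNA) = 31.360 − 19.540 = 11.820
ΔCt(NOTCH4 shRNA) = 30.660 − 19.460 = 11.200
ΔΔCt = 11.200 − 11.820 = -0.620
Fold change = 2^(−(-0.620)) = 2^0.620 = 1.5369

1.537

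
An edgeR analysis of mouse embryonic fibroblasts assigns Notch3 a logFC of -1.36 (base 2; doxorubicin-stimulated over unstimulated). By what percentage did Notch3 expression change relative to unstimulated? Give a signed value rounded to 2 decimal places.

-61.04%

Fold change = 2^(-1.36) = 0.3896
Percent change = (FC − 1) × 100% = (0.3896 − 1) × 100 = -61.04%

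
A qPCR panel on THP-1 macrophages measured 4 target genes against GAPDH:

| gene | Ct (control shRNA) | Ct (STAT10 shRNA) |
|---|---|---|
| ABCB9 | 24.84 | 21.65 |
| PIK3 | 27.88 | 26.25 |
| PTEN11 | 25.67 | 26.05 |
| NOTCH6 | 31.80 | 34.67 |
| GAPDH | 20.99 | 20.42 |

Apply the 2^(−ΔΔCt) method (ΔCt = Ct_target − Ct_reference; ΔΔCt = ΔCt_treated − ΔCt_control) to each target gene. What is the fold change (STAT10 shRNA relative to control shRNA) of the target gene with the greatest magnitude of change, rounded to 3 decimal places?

ABCB9: ΔΔCt = (21.65−20.42) − (24.84−20.99) = 1.23 − 3.85 = -2.62; fold change = 2^2.62 = 6.148
PIK3: ΔΔCt = (26.25−20.42) − (27.88−20.99) = 5.83 − 6.89 = -1.06; fold change = 2^1.06 = 2.085
PTEN11: ΔΔCt = (26.05−20.42) − (25.67−20.99) = 5.63 − 4.68 = 0.95; fold change = 2^-0.95 = 0.518
NOTCH6: ΔΔCt = (34.67−20.42) − (31.80−20.99) = 14.25 − 10.81 = 3.44; fold change = 2^-3.44 = 0.092
NOTCH6 has the largest |ΔΔCt| = 3.44.

0.092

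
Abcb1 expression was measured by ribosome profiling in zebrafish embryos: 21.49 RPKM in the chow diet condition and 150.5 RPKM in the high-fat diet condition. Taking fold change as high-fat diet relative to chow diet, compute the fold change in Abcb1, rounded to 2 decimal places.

Fold change = 150.5 / 21.49 = 7.003
Abcb1 is upregulated.

7.00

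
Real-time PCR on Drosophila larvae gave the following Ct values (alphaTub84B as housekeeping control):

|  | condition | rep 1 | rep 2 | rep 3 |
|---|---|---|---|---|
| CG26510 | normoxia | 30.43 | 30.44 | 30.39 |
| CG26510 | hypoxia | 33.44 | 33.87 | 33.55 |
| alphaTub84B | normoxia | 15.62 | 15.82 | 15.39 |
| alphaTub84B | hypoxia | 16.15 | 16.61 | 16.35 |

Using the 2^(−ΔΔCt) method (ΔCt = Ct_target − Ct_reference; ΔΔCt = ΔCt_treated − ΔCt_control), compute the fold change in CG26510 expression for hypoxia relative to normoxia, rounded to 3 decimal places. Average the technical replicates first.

0.184

Mean Ct: CG26510 normoxia 30.420; CG26510 hypoxia 33.620; alphaTub84B normoxia 15.610; alphaTub84B hypoxia 16.370
ΔCt(normoxia) = 30.420 − 15.610 = 14.810
ΔCt(hypoxia) = 33.620 − 16.370 = 17.250
ΔΔCt = 17.250 − 14.810 = 2.440
Fold change = 2^(−2.440) = 0.1843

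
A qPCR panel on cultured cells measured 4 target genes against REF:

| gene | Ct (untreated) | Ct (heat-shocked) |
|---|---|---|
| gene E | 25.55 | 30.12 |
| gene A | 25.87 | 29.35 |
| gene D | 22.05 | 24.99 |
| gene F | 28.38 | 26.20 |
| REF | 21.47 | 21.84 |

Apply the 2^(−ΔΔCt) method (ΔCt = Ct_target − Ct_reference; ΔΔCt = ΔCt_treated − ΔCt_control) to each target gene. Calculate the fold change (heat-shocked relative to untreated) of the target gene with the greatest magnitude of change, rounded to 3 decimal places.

0.054

gene E: ΔΔCt = (30.12−21.84) − (25.55−21.47) = 8.28 − 4.08 = 4.20; fold change = 2^-4.20 = 0.054
gene A: ΔΔCt = (29.35−21.84) − (25.87−21.47) = 7.51 − 4.40 = 3.11; fold change = 2^-3.11 = 0.116
gene D: ΔΔCt = (24.99−21.84) − (22.05−21.47) = 3.15 − 0.58 = 2.57; fold change = 2^-2.57 = 0.168
gene F: ΔΔCt = (26.20−21.84) − (28.38−21.47) = 4.36 − 6.91 = -2.55; fold change = 2^2.55 = 5.856
gene E has the largest |ΔΔCt| = 4.20.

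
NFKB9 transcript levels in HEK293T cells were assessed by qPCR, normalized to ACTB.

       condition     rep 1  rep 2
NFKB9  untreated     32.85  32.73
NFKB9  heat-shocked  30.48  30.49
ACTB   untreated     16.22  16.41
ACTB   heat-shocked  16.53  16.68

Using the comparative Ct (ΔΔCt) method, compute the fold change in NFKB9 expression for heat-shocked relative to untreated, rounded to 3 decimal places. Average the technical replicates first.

6.042

Mean Ct: NFKB9 untreated 32.790; NFKB9 heat-shocked 30.485; ACTB untreated 16.315; ACTB heat-shocked 16.605
ΔCt(untreated) = 32.790 − 16.315 = 16.475
ΔCt(heat-shocked) = 30.485 − 16.605 = 13.880
ΔΔCt = 13.880 − 16.475 = -2.595
Fold change = 2^(−(-2.595)) = 2^2.595 = 6.0419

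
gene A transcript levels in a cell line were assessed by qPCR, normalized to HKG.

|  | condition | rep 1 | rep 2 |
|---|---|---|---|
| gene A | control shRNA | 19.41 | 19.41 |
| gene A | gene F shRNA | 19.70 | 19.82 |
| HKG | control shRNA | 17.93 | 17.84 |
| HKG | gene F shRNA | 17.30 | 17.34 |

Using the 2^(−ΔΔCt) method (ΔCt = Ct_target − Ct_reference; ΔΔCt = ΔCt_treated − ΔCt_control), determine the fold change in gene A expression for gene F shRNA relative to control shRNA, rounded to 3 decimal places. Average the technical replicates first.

Mean Ct: gene A control shRNA 19.410; gene A gene F shRNA 19.760; HKG control shRNA 17.885; HKG gene F shRNA 17.320
ΔCt(control shRNA) = 19.410 − 17.885 = 1.525
ΔCt(gene F shRNA) = 19.760 − 17.320 = 2.440
ΔΔCt = 2.440 − 1.525 = 0.915
Fold change = 2^(−0.915) = 0.5303

0.530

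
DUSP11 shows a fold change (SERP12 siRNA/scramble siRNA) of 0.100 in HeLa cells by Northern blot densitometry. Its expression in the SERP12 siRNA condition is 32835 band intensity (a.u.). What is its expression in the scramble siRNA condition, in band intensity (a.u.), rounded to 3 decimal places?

328350.000

scramble siRNA expression = 32835 / 0.100 = 328350.000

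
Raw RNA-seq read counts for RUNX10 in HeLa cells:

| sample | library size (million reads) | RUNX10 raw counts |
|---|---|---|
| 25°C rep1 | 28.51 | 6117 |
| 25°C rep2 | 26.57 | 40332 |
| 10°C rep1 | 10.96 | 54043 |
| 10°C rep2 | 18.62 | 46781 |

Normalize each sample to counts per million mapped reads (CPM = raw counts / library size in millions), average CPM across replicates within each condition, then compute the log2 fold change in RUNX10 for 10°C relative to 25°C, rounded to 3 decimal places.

2.103

CPM(25°C rep1) = 6117 / 28.51 = 214.5563
CPM(25°C rep2) = 40332 / 26.57 = 1517.9526
CPM(10°C rep1) = 54043 / 10.96 = 4930.9307
CPM(10°C rep2) = 46781 / 18.62 = 2512.4060
mean CPM(25°C) = 866.2544; mean CPM(10°C) = 3721.6683
Fold change = 3721.6683 / 866.2544 = 4.29628
log2(4.29628) = 2.1031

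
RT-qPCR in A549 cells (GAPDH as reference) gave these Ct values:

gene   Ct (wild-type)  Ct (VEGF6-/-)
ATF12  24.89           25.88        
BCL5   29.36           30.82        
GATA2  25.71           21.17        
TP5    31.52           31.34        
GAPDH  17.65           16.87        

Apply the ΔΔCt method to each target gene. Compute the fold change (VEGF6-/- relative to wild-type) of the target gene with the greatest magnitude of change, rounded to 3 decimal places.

13.548

ATF12: ΔΔCt = (25.88−16.87) − (24.89−17.65) = 9.01 − 7.24 = 1.77; fold change = 2^-1.77 = 0.293
BCL5: ΔΔCt = (30.82−16.87) − (29.36−17.65) = 13.95 − 11.71 = 2.24; fold change = 2^-2.24 = 0.212
GATA2: ΔΔCt = (21.17−16.87) − (25.71−17.65) = 4.30 − 8.06 = -3.76; fold change = 2^3.76 = 13.548
TP5: ΔΔCt = (31.34−16.87) − (31.52−17.65) = 14.47 − 13.87 = 0.60; fold change = 2^-0.60 = 0.660
GATA2 has the largest |ΔΔCt| = 3.76.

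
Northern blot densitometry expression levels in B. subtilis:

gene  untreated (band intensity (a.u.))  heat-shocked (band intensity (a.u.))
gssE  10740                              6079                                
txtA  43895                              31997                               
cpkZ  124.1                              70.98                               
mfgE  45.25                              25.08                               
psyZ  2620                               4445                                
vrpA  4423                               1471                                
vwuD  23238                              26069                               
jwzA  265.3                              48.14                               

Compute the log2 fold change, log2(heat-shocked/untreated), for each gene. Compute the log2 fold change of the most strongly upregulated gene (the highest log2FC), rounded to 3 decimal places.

0.763

log2(6079/10740) = -0.821  (gssE)
log2(31997/43895) = -0.456  (txtA)
log2(70.98/124.1) = -0.806  (cpkZ)
log2(25.08/45.25) = -0.851  (mfgE)
log2(4445/2620) = 0.763  (psyZ)
log2(1471/4423) = -1.588  (vrpA)
log2(26069/23238) = 0.166  (vwuD)
log2(48.14/265.3) = -2.462  (jwzA)
psyZ is most strongly upregulated.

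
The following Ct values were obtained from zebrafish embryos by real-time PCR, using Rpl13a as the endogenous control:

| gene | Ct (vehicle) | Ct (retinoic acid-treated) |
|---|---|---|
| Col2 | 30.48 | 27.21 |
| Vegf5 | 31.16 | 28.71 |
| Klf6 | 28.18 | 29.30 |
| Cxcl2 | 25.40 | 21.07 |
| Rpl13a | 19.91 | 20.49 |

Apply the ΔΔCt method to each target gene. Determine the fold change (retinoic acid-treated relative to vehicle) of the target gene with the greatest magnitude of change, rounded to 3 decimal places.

30.065

Col2: ΔΔCt = (27.21−20.49) − (30.48−19.91) = 6.72 − 10.57 = -3.85; fold change = 2^3.85 = 14.420
Vegf5: ΔΔCt = (28.71−20.49) − (31.16−19.91) = 8.22 − 11.25 = -3.03; fold change = 2^3.03 = 8.168
Klf6: ΔΔCt = (29.30−20.49) − (28.18−19.91) = 8.81 − 8.27 = 0.54; fold change = 2^-0.54 = 0.688
Cxcl2: ΔΔCt = (21.07−20.49) − (25.40−19.91) = 0.58 − 5.49 = -4.91; fold change = 2^4.91 = 30.065
Cxcl2 has the largest |ΔΔCt| = 4.91.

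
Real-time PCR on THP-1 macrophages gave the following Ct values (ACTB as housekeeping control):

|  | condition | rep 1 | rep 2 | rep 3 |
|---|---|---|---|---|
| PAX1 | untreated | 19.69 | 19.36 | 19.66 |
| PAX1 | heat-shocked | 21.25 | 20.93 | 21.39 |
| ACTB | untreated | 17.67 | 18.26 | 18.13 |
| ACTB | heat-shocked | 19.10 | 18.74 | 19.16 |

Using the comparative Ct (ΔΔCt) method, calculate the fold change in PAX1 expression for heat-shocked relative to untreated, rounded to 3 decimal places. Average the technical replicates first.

Mean Ct: PAX1 untreated 19.570; PAX1 heat-shocked 21.190; ACTB untreated 18.020; ACTB heat-shocked 19.000
ΔCt(untreated) = 19.570 − 18.020 = 1.550
ΔCt(heat-shocked) = 21.190 − 19.000 = 2.190
ΔΔCt = 2.190 − 1.550 = 0.640
Fold change = 2^(−0.640) = 0.6417

0.642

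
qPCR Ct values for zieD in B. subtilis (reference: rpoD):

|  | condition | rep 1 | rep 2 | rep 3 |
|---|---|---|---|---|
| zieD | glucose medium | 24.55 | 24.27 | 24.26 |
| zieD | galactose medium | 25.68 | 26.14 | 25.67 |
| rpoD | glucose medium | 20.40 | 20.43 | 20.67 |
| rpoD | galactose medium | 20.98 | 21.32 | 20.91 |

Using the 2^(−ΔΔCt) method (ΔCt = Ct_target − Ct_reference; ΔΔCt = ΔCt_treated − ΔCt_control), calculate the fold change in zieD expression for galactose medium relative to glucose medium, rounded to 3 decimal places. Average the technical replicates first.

0.536

Mean Ct: zieD glucose medium 24.360; zieD galactose medium 25.830; rpoD glucose medium 20.500; rpoD galactose medium 21.070
ΔCt(glucose medium) = 24.360 − 20.500 = 3.860
ΔCt(galactose medium) = 25.830 − 21.070 = 4.760
ΔΔCt = 4.760 − 3.860 = 0.900
Fold change = 2^(−0.900) = 0.5359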